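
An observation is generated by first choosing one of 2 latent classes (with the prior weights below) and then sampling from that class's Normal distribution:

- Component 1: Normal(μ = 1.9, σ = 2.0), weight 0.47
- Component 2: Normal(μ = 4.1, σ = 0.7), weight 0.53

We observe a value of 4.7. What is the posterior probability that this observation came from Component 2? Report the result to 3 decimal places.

P(component k | x) = π_k·f_k(x) / marginal(x), where marginal(x) = Σ_j π_j·f_j(x).
Component likelihoods at x = 4.7:
  f_1 = (1/(2.0·√(2π)))·exp(−(4.7−1.9)²/(2·2.0²)) = 0.199471·exp(-0.98000) = 0.0748637
  f_2 = (1/(0.7·√(2π)))·exp(−(4.7−4.1)²/(2·0.7²)) = 0.569918·exp(-0.36735) = 0.394707
Unnormalised posteriors:
  π_1·f_1 = 0.47 × 0.0748637 = 0.035186
  π_2·f_2 = 0.53 × 0.394707 = 0.209195
Marginal: 0.035186 + 0.209195 = 0.244381
So the posterior for Component 2 is 0.209195 / 0.244381 ≈ 0.856.

0.856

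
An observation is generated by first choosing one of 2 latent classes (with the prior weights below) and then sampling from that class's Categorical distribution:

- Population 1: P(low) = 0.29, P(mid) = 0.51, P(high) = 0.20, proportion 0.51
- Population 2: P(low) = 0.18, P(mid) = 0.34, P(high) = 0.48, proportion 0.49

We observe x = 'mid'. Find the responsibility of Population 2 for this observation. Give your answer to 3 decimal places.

Posterior ∝ prior × likelihood, so P(k | x) ∝ π_k f_k(x); normalise over all components.
Component likelihoods at x = 'mid':
  f_1 = P(mid | comp) = 0.51
  f_2 = P(mid | comp) = 0.34
Weight by the priors:
  π_1·f_1 = 0.51 × 0.51 = 0.2601
  π_2·f_2 = 0.49 × 0.34 = 0.1666
Evidence: 0.2601 + 0.1666 = 0.4267
So the posterior for Population 2 is 0.1666 / 0.4267 ≈ 0.390.

0.390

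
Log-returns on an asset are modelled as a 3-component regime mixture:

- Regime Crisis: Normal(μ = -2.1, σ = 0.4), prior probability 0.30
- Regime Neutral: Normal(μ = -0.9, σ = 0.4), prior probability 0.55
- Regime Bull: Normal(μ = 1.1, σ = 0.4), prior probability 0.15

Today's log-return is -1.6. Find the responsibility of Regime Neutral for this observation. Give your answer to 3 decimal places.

Apply Bayes' rule: the posterior for each component is proportional to its prior times its likelihood at x.
Evaluate each component's likelihood at the observed value:
  p_Crisis = (1/(0.4·√(2π)))·exp(−(-1.6−-2.1)²/(2·0.4²)) = 0.997356·exp(-0.78125) = 0.456623
  p_Neutral = (1/(0.4·√(2π)))·exp(−(-1.6−-0.9)²/(2·0.4²)) = 0.997356·exp(-1.53125) = 0.215693
  p_Bull = (1/(0.4·√(2π)))·exp(−(-1.6−1.1)²/(2·0.4²)) = 0.997356·exp(-22.78125) = 1.27373e-10
Weight by the priors:
  π_Crisis·p_Crisis = 0.30 × 0.456623 = 0.136987
  π_Neutral·p_Neutral = 0.55 × 0.215693 = 0.118631
  π_Bull·p_Bull = 0.15 × 1.27373e-10 = 1.9106e-11
Sum: 0.136987 + 0.118631 + 1.9106e-11 = 0.255618
Responsibility of Regime Neutral: 0.118631 / 0.255618 ≈ 0.464

0.464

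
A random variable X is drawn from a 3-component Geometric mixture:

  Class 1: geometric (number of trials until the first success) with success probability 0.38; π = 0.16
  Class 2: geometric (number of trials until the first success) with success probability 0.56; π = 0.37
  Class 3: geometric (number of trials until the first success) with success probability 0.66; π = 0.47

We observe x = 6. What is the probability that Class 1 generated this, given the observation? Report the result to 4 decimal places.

P(component k | x) = P(Z=k)·f_k(x) / marginal(x), where marginal(x) = Σ_j P(Z=j)·f_j(x).
Component likelihoods at x = 6:
  L_1 = 0.38·(1−0.38)^5 = 0.38·0.0916133 = 0.034813
  L_2 = 0.56·(1−0.56)^5 = 0.56·0.0164916 = 0.00923531
  L_3 = 0.66·(1−0.66)^5 = 0.66·0.00454354 = 0.00299874
Weight by the priors:
  P(Z=1)·L_1 = 0.16 × 0.034813 = 0.00557009
  P(Z=2)·L_2 = 0.37 × 0.00923531 = 0.00341706
  P(Z=3)·L_3 = 0.47 × 0.00299874 = 0.00140941
Evidence: 0.00557009 + 0.00341706 + 0.00140941 = 0.0103966
Responsibility of Class 1: 0.00557009 / 0.0103966 ≈ 0.5358

0.5358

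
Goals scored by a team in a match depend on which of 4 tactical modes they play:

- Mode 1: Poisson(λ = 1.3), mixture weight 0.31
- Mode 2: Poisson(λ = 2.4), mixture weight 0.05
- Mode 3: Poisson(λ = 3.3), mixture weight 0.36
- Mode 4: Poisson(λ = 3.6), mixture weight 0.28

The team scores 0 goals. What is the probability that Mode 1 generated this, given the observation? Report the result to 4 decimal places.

The responsibility of component k is w_k f_k(x) divided by Σ_j w_j f_j(x).
Poisson probabilities:
  f_1 = 0.272532
  f_2 = 0.090718
  f_3 = 0.0368832
  f_4 = 0.0273237
Unnormalised posteriors:
  w_1·f_1 = 0.31 × 0.272532 = 0.0844849
  w_2·f_2 = 0.05 × 0.090718 = 0.0045359
  w_3·f_3 = 0.36 × 0.0368832 = 0.0132779
  w_4·f_4 = 0.28 × 0.0273237 = 0.00765064
Normaliser: 0.0844849 + 0.0045359 + 0.0132779 + 0.00765064 = 0.109949
So the posterior for Mode 1 is 0.0844849 / 0.109949 ≈ 0.7684.

0.7684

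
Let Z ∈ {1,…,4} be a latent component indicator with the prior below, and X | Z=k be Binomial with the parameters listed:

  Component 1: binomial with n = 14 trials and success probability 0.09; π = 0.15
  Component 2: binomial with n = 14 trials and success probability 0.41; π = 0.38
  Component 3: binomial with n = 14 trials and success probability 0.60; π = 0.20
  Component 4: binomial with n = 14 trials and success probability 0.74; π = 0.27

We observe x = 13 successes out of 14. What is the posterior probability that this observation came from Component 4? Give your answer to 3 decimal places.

Apply Bayes' rule: the posterior for each component is proportional to its prior times its likelihood at x.
Binomial probabilities:
  L_1 = C(14,13)·0.09^13·0.91^1 = 14·2.54187e-14·0.91 = 3.23834e-13
  L_2 = C(14,13)·0.41^13·0.59^1 = 14·9.25103e-06·0.59 = 7.64135e-05
  L_3 = C(14,13)·0.60^13·0.40^1 = 14·0.00130607·0.4 = 0.00731399
  L_4 = C(14,13)·0.74^13·0.26^1 = 14·0.0199532·0.26 = 0.0726296
Weight by the priors:
  P(Z=1)·L_1 = 0.15 × 3.23834e-13 = 4.85751e-14
  P(Z=2)·L_2 = 0.38 × 7.64135e-05 = 2.90371e-05
  P(Z=3)·L_3 = 0.20 × 0.00731399 = 0.0014628
  P(Z=4)·L_4 = 0.27 × 0.0726296 = 0.01961
Denominator: 4.85751e-14 + 2.90371e-05 + 0.0014628 + 0.01961 = 0.0211018
P(Component 4 | 13 successes out of 14) = 0.01961 / 0.0211018 ≈ 0.929

0.929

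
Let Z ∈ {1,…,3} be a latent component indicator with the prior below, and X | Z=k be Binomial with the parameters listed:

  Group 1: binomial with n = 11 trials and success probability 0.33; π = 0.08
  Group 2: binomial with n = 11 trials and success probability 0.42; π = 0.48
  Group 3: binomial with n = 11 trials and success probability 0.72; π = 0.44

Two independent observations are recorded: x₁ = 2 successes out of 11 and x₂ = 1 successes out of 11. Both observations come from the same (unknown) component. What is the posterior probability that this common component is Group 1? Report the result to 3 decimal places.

0.556

By Bayes' theorem, P(k | x) = P(Z=k) f_k(x) / Σ_j P(Z=j) f_j(x).
Since both observations come from the same component, the likelihood for component k is f_k(x₁)·f_k(x₂).
  p_1 = [C(11,2)·0.33^2·0.67^9 = 55·0.1089·0.0272065 = 0.162954] × [0.066169] = 0.0107825
  p_2 = [C(11,2)·0.42^2·0.58^9 = 55·0.1764·0.00742766 = 0.0720631] × [0.0199032] = 0.00143428
  p_3 = [C(11,2)·0.72^2·0.28^9 = 55·0.5184·1.05785e-05 = 0.000301613] × [2.34588e-05] = 7.07547e-09
Multiply by the mixture weights:
  P(Z=1)·p_1 = 0.08 × 0.0107825 = 0.000862598
  P(Z=2)·p_2 = 0.48 × 0.00143428 = 0.000688456
  P(Z=3)·p_3 = 0.44 × 7.07547e-09 = 3.11321e-09
Normaliser: 0.000862598 + 0.000688456 + 3.11321e-09 = 0.00155106
Responsibility of Group 1: 0.000862598 / 0.00155106 ≈ 0.556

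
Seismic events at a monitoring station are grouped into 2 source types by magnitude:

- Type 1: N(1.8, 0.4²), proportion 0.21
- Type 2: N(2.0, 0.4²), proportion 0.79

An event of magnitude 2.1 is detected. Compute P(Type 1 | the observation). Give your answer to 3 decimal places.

Apply Bayes' rule: the posterior for each component is proportional to its prior times its likelihood at x.
Component likelihoods at x = 2.1:
  p_1 = (1/(0.4·√(2π)))·exp(−(2.1−1.8)²/(2·0.4²)) = 0.997356·exp(-0.28125) = 0.752844
  p_2 = (1/(0.4·√(2π)))·exp(−(2.1−2.0)²/(2·0.4²)) = 0.997356·exp(-0.03125) = 0.96667
Multiply by the mixture weights:
  P(Z=1)·p_1 = 0.21 × 0.752844 = 0.158097
  P(Z=2)·p_2 = 0.79 × 0.96667 = 0.76367
Sum: 0.158097 + 0.76367 = 0.921767
So the posterior for Type 1 is 0.158097 / 0.921767 ≈ 0.172.

0.172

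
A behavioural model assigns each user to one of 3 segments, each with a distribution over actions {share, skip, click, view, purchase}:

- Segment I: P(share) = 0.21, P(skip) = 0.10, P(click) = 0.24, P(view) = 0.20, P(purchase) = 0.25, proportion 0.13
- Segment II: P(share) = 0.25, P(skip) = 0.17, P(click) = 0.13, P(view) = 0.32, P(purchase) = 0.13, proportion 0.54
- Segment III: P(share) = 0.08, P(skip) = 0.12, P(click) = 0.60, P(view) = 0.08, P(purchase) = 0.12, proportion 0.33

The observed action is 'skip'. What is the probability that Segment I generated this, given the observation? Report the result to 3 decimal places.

P(component k | x) = π_k·f_k(x) / marginal(x), where marginal(x) = Σ_j π_j·f_j(x).
Component likelihoods at x = 'skip':
  f_I = 0.1
  f_II = 0.17
  f_III = 0.12
Prior × likelihood for each component:
  π_I·f_I = 0.13 × 0.1 = 0.013
  π_II·f_II = 0.54 × 0.17 = 0.0918
  π_III·f_III = 0.33 × 0.12 = 0.0396
Marginal: 0.013 + 0.0918 + 0.0396 = 0.1444
Responsibility of Segment I: 0.013 / 0.1444 ≈ 0.090

0.090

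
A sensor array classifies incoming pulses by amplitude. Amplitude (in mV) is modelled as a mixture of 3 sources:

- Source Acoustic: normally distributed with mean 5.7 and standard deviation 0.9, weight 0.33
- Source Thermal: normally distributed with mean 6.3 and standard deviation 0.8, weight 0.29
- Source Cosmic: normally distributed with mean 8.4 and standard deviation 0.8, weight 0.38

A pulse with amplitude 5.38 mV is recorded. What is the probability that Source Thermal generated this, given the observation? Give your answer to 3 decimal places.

0.352

Apply Bayes' rule: the posterior for each component is proportional to its prior times its likelihood at x.
Evaluate each component's likelihood at the observed value:
  p_Acoustic = (1/(0.9·√(2π)))·exp(−(5.38−5.7)²/(2·0.9²)) = 0.443269·exp(-0.06321) = 0.416117
  p_Thermal = (1/(0.8·√(2π)))·exp(−(5.38−6.3)²/(2·0.8²)) = 0.498678·exp(-0.66125) = 0.25742
  p_Cosmic = (1/(0.8·√(2π)))·exp(−(5.38−8.4)²/(2·0.8²)) = 0.498678·exp(-7.12531) = 0.000401177
Multiply by the mixture weights:
  P(Z=Acoustic)·p_Acoustic = 0.33 × 0.416117 = 0.137319
  P(Z=Thermal)·p_Thermal = 0.29 × 0.25742 = 0.0746519
  P(Z=Cosmic)·p_Cosmic = 0.38 × 0.000401177 = 0.000152447
Denominator: 0.137319 + 0.0746519 + 0.000152447 = 0.212123
P(Source Thermal | the observation) ≈ 0.352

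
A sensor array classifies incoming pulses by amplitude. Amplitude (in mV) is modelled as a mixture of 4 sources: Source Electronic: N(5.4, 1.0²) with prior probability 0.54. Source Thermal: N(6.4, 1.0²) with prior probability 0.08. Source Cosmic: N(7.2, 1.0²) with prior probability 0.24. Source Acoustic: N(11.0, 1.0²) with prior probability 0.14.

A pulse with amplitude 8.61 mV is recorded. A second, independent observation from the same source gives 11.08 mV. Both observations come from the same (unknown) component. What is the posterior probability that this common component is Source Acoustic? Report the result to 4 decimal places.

0.9941

By Bayes' theorem, P(k | x) = π_k f_k(x) / Σ_j π_j f_j(x).
Since both observations come from the same component, the likelihood for component k is f_k(x₁)·f_k(x₂).
  L_Electronic = [(1/(1.0·√(2π)))·exp(−(8.61−5.4)²/(2·1.0²)) = 0.398942·exp(-5.15205) = 0.00230889] × [3.93749e-08] = 9.09122e-11
  L_Thermal = [(1/(1.0·√(2π)))·exp(−(8.61−6.4)²/(2·1.0²)) = 0.398942·exp(-2.44205) = 0.0347009] × [6.99623e-06] = 2.42776e-07
  L_Cosmic = [(1/(1.0·√(2π)))·exp(−(8.61−7.2)²/(2·1.0²)) = 0.398942·exp(-0.99405) = 0.147639] × [0.000214728] = 3.17021e-05
  L_Acoustic = [(1/(1.0·√(2π)))·exp(−(8.61−11.0)²/(2·1.0²)) = 0.398942·exp(-2.85605) = 0.0229374] × [0.397668] = 0.00912144
Unnormalised posteriors:
  π_Electronic·L_Electronic = 0.54 × 9.09122e-11 = 4.90926e-11
  π_Thermal·L_Thermal = 0.08 × 2.42776e-07 = 1.94221e-08
  π_Cosmic·L_Cosmic = 0.24 × 3.17021e-05 = 7.60851e-06
  π_Acoustic·L_Acoustic = 0.14 × 0.00912144 = 0.001277
Denominator: 4.90926e-11 + 1.94221e-08 + 7.60851e-06 + 0.001277 = 0.00128463
P(Source Acoustic | x₁,x₂) = 0.001277 / 0.00128463 ≈ 0.9941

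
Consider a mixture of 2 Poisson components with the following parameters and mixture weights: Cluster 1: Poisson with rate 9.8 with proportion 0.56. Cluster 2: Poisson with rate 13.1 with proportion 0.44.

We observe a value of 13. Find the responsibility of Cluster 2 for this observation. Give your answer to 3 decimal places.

0.558

Posterior ∝ prior × likelihood, so P(k | x) ∝ w_k f_k(x); normalise over all components.
Poisson probabilities:
  p_1 = e^(−9.8)·9.8^13/13! = 0.0684814
  p_2 = e^(−13.1)·13.1^13/13! = 0.109898
Weight by the priors:
  w_1·p_1 = 0.56 × 0.0684814 = 0.0383496
  w_2·p_2 = 0.44 × 0.109898 = 0.048355
Normaliser: 0.0383496 + 0.048355 = 0.0867046
So the posterior for Cluster 2 is 0.048355 / 0.0867046 ≈ 0.558.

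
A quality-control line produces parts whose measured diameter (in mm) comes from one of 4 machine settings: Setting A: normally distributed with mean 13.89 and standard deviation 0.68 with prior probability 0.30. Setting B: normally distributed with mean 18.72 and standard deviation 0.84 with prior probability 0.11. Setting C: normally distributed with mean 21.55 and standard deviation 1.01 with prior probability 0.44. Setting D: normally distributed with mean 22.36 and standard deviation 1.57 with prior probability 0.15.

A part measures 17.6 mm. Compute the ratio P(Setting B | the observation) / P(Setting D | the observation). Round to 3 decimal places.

Only the two components matter; the odds are (P(Z=i) f_i(x)) / (P(Z=j) f_j(x)).
Evaluate each component's likelihood at the observed value:
  L_A = (1/(0.68·√(2π)))·exp(−(17.6−13.89)²/(2·0.68²)) = 0.586680·exp(-14.88333) = 2.01676e-07
  L_B = (1/(0.84·√(2π)))·exp(−(17.6−18.72)²/(2·0.84²)) = 0.474931·exp(-0.88889) = 0.19525
  L_C = (1/(1.01·√(2π)))·exp(−(17.6−21.55)²/(2·1.01²)) = 0.394992·exp(-7.64753) = 0.000188498
  L_D = (1/(1.57·√(2π)))·exp(−(17.6−22.36)²/(2·1.57²)) = 0.254103·exp(-4.59605) = 0.00256432
0.0214775 / 0.000384648 ≈ 55.837

55.837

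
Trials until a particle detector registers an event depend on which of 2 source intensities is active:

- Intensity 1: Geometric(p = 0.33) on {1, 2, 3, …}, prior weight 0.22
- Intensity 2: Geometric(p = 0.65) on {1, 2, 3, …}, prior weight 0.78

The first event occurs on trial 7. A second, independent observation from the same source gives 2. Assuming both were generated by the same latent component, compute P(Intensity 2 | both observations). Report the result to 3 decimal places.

Posterior ∝ prior × likelihood, so P(k | x) ∝ π_k f_k(x); normalise over all components.
Since both observations come from the same component, the likelihood for component k is f_k(x₁)·f_k(x₂).
  p_1 = [0.0298513] × [0.2211] = 0.00660011
  p_2 = [0.00119487] × [0.2275] = 0.000271834
Weight by the priors:
  π_1·p_1 = 0.22 × 0.00660011 = 0.00145203
  π_2·p_2 = 0.78 × 0.000271834 = 0.00021203
Denominator: 0.00145203 + 0.00021203 = 0.00166406
P(Intensity 2 | x) = 0.00021203 / 0.00166406 ≈ 0.127

0.127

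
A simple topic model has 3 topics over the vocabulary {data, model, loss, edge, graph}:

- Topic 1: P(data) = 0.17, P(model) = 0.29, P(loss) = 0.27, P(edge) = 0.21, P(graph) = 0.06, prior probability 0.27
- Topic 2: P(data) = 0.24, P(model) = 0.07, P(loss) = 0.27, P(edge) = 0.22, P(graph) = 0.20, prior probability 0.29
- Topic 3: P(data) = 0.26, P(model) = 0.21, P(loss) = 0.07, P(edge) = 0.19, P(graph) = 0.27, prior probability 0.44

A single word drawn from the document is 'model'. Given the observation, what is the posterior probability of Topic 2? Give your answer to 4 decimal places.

0.1063

The responsibility of component k is P(Z=k) f_k(x) divided by Σ_j P(Z=j) f_j(x).
Component likelihoods at x = 'model':
  f_1 = 0.29
  f_2 = 0.07
  f_3 = 0.21
Multiply by the mixture weights:
  P(Z=1)·f_1 = 0.27 × 0.29 = 0.0783
  P(Z=2)·f_2 = 0.29 × 0.07 = 0.0203
  P(Z=3)·f_3 = 0.44 × 0.21 = 0.0924
Evidence: 0.0783 + 0.0203 + 0.0924 = 0.191
P(Topic 2 | the observation) = 0.0203 / 0.191 ≈ 0.1063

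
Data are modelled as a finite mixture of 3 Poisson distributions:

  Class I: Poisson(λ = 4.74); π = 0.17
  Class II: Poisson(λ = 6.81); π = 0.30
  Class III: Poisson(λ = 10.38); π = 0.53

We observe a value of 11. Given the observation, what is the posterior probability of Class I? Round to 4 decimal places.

Apply Bayes' rule: the posterior for each component is proportional to its prior times its likelihood at x.
Poisson probabilities:
  f_I = e^(−4.74)·4.74^11/11! = 0.00594087
  f_II = e^(−6.81)·6.81^11/11! = 0.0403568
  f_III = e^(−10.38)·10.38^11/11! = 0.11723
Unnormalised posteriors:
  w_I·f_I = 0.17 × 0.00594087 = 0.00100995
  w_II·f_II = 0.30 × 0.0403568 = 0.0121071
  w_III·f_III = 0.53 × 0.11723 = 0.0621319
Normaliser: 0.00100995 + 0.0121071 + 0.0621319 = 0.0752489
P(Class I | x) ≈ 0.0134

0.0134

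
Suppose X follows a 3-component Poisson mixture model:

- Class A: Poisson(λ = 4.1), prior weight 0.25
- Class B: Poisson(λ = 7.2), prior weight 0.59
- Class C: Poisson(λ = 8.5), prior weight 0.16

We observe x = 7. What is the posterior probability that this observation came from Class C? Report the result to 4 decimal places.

Apply Bayes' rule: the posterior for each component is proportional to its prior times its likelihood at x.
Component likelihoods at x = 7:
  p_A = e^(−4.1)·4.1^7/7! = 0.0640397
  p_B = e^(−7.2)·7.2^7/7! = 0.148586
  p_C = e^(−8.5)·8.5^7/7! = 0.129419
Weight by the priors:
  π_A·p_A = 0.25 × 0.0640397 = 0.0160099
  π_B·p_B = 0.59 × 0.148586 = 0.0876655
  π_C·p_C = 0.16 × 0.129419 = 0.0207071
Evidence: 0.0160099 + 0.0876655 + 0.0207071 = 0.124382
Responsibility of Class C: 0.0207071 / 0.124382 ≈ 0.1665

0.1665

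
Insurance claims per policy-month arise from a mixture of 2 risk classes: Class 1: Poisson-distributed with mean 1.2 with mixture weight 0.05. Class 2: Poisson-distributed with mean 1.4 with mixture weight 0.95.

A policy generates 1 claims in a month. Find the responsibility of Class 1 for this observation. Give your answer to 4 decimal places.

0.0522

P(component k | x) = P(Z=k)·f_k(x) / marginal(x), where marginal(x) = Σ_j P(Z=j)·f_j(x).
Evaluate each component's likelihood at the observed value:
  L_1 = e^(−1.2)·1.2^1/1! = 0.361433
  L_2 = e^(−1.4)·1.4^1/1! = 0.345236
Multiply by the mixture weights:
  P(Z=1)·L_1 = 0.05 × 0.361433 = 0.0180717
  P(Z=2)·L_2 = 0.95 × 0.345236 = 0.327974
Marginal: 0.0180717 + 0.327974 = 0.346046
P(Class 1 | the observation) = 0.0180717 / 0.346046 ≈ 0.0522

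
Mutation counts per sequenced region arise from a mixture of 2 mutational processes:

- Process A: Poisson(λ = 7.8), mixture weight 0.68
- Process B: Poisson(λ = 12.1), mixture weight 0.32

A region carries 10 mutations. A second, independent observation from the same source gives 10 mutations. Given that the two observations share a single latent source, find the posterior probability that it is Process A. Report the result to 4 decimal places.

P(component k | x) = π_k·f_k(x) / marginal(x), where marginal(x) = Σ_j π_j·f_j(x).
Since both observations come from the same component, the likelihood for component k is f_k(x₁)·f_k(x₂).
  p_A = [e^(−7.8)·7.8^10/10! = 0.0941209] × [0.0941209] = 0.00885874
  p_B = [e^(−12.1)·12.1^10/10! = 0.103069] × [0.103069] = 0.0106232
Prior × likelihood for each component:
  π_A·p_A = 0.68 × 0.00885874 = 0.00602394
  π_B·p_B = 0.32 × 0.0106232 = 0.00339942
Evidence: 0.00602394 + 0.00339942 = 0.00942337
P(Process A | x₁, x₂) = 0.00602394 / 0.00942337 ≈ 0.6393

0.6393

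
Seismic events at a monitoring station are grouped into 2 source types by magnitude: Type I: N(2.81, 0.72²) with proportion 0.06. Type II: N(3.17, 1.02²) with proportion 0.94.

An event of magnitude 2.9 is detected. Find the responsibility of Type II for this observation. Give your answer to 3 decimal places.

By Bayes' theorem, P(k | x) = π_k f_k(x) / Σ_j π_j f_j(x).
Component likelihoods at x = 2.9:
  f_I = 0.549775
  f_II = 0.377654
Prior × likelihood for each component:
  π_I·f_I = 0.06 × 0.549775 = 0.0329865
  π_II·f_II = 0.94 × 0.377654 = 0.354995
Denominator: 0.0329865 + 0.354995 = 0.387982
Responsibility of Type II: 0.354995 / 0.387982 ≈ 0.915

0.915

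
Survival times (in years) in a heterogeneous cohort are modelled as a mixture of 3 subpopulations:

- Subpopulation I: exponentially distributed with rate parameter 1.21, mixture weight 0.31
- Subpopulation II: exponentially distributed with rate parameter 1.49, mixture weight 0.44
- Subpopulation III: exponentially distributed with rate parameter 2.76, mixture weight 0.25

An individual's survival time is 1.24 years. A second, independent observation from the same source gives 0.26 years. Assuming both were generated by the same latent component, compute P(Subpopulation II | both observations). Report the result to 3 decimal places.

P(component k | x) = π_k·f_k(x) / marginal(x), where marginal(x) = Σ_j π_j·f_j(x).
Since both observations come from the same component, the likelihood for component k is f_k(x₁)·f_k(x₂).
  p_I = [1.21·e^(−1.21·1.24) = 1.21·e^(−1.5004) = 0.26988] × [0.883398] = 0.238411
  p_II = [1.49·e^(−1.49·1.24) = 1.49·e^(−1.8476) = 0.234846] × [1.01144] = 0.237533
  p_III = [2.76·e^(−2.76·1.24) = 2.76·e^(−3.4224) = 0.0900699] × [1.34666] = 0.121294
Multiply by the mixture weights:
  π_I·p_I = 0.31 × 0.238411 = 0.0739074
  π_II·p_II = 0.44 × 0.237533 = 0.104515
  π_III·p_III = 0.25 × 0.121294 = 0.0303235
Denominator: 0.0739074 + 0.104515 + 0.0303235 = 0.208746
So the posterior for Subpopulation II is 0.104515 / 0.208746 ≈ 0.501.

0.501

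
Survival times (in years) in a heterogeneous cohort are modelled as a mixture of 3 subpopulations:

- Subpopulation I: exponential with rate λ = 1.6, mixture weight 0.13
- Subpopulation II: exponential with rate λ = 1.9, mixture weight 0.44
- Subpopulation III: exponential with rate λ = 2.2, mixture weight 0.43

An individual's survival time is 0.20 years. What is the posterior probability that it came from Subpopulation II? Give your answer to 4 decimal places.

0.4292

The responsibility of component k is w_k f_k(x) divided by Σ_j w_j f_j(x).
Evaluate each component's likelihood at the observed value:
  f_I = 1.6·e^(−1.6·0.20) = 1.6·e^(−0.3200) = 1.16184
  f_II = 1.9·e^(−1.9·0.20) = 1.9·e^(−0.3800) = 1.29934
  f_III = 2.2·e^(−2.2·0.20) = 2.2·e^(−0.4400) = 1.41688
Prior × likelihood for each component:
  w_I·f_I = 0.13 × 1.16184 = 0.151039
  w_II·f_II = 0.44 × 1.29934 = 0.571708
  w_III·f_III = 0.43 × 1.41688 = 0.609258
Normaliser: 0.151039 + 0.571708 + 0.609258 = 1.33201
Responsibility of Subpopulation II: 0.571708 / 1.33201 ≈ 0.4292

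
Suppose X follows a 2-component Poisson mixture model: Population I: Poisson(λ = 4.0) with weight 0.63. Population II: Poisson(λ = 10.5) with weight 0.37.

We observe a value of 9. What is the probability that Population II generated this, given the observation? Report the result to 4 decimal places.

0.8394

The responsibility of component k is π_k f_k(x) divided by Σ_j π_j f_j(x).
Component likelihoods at x = 9:
  L_I = e^(−4.0)·4.0^9/9! = 0.0132312
  L_II = e^(−10.5)·10.5^9/9! = 0.11772
Unnormalised posteriors:
  π_I·L_I = 0.63 × 0.0132312 = 0.00833565
  π_II·L_II = 0.37 × 0.11772 = 0.0435562
Evidence: 0.00833565 + 0.0435562 = 0.0518919
P(Population II | x) ≈ 0.8394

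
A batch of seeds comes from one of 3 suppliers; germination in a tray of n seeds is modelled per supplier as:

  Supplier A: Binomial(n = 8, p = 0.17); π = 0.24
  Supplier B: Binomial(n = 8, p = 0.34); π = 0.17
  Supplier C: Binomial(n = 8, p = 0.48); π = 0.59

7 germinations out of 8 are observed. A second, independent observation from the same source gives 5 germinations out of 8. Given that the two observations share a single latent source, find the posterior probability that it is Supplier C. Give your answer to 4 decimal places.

By Bayes' theorem, P(k | x) = P(Z=k) f_k(x) / Σ_j P(Z=j) f_j(x).
Since both observations come from the same component, the likelihood for component k is f_k(x₁)·f_k(x₂).
  L_A = [C(8,7)·0.17^7·0.83^1 = 8·4.10339e-06·0.83 = 2.72465e-05] × [0.00454639] = 1.23873e-07
  L_B = [C(8,7)·0.34^7·0.66^1 = 8·0.000525234·0.66 = 0.00277323] × [0.07315] = 0.000202862
  L_C = [C(8,7)·0.48^7·0.52^1 = 8·0.00587068·0.52 = 0.024422] × [0.200634] = 0.00489989
Unnormalised posteriors:
  P(Z=A)·L_A = 0.24 × 1.23873e-07 = 2.97296e-08
  P(Z=B)·L_B = 0.17 × 0.000202862 = 3.44865e-05
  P(Z=C)·L_C = 0.59 × 0.00489989 = 0.00289093
Sum: 2.97296e-08 + 3.44865e-05 + 0.00289093 = 0.00292545
P(Supplier C | data) ≈ 0.9882

0.9882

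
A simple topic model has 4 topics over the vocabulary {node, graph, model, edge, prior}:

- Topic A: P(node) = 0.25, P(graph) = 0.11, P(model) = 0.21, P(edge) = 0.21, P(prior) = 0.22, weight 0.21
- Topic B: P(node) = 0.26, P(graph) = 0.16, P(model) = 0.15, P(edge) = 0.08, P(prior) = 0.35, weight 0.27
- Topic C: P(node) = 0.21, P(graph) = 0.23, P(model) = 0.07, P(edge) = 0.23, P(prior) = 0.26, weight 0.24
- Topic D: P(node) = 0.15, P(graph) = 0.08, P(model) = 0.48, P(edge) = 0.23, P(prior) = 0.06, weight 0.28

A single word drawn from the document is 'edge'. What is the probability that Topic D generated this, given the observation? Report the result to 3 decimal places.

0.348

P(component k | x) = π_k·f_k(x) / marginal(x), where marginal(x) = Σ_j π_j·f_j(x).
Evaluate each component's likelihood at the observed value:
  L_A = 0.21
  L_B = 0.08
  L_C = 0.23
  L_D = 0.23
Prior × likelihood for each component:
  π_A·L_A = 0.21 × 0.21 = 0.0441
  π_B·L_B = 0.27 × 0.08 = 0.0216
  π_C·L_C = 0.24 × 0.23 = 0.0552
  π_D·L_D = 0.28 × 0.23 = 0.0644
Sum: 0.0441 + 0.0216 + 0.0552 + 0.0644 = 0.1853
Responsibility of Topic D: 0.0644 / 0.1853 ≈ 0.348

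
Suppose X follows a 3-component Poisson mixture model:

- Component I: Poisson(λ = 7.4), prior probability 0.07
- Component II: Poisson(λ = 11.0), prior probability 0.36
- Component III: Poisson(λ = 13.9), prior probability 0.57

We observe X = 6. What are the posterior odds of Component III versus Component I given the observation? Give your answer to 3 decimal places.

Only the two components matter; the odds are (P(Z=i) f_i(x)) / (P(Z=j) f_j(x)).
Component likelihoods at x = 6:
  p_I = e^(−7.4)·7.4^6/6! = 0.139405
  p_II = e^(−11.0)·11.0^6/6! = 0.0410946
  p_III = e^(−13.9)·13.9^6/6! = 0.00920583
Odds = (0.57/0.07) × (0.00920583/0.139405) = 8.14286 × 0.0660365 ≈ 0.538

0.538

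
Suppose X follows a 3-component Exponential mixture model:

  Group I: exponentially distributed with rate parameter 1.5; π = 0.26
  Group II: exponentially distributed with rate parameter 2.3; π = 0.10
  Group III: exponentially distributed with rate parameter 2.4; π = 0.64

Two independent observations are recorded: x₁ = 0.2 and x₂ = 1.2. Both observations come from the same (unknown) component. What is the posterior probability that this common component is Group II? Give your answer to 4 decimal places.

0.0957

Apply Bayes' rule: the posterior for each component is proportional to its prior times its likelihood at x.
Since both observations come from the same component, the likelihood for component k is f_k(x₁)·f_k(x₂).
  p_I = [1.5·e^(−1.5·0.2) = 1.5·e^(−0.3000) = 1.11123] × [0.247948] = 0.275527
  p_II = [2.3·e^(−2.3·0.2) = 2.3·e^(−0.4600) = 1.45195] × [0.145571] = 0.211362
  p_III = [2.4·e^(−2.4·0.2) = 2.4·e^(−0.4800) = 1.48508] × [0.134723] = 0.200075
Weight by the priors:
  w_I·p_I = 0.26 × 0.275527 = 0.071637
  w_II·p_II = 0.10 × 0.211362 = 0.0211362
  w_III·p_III = 0.64 × 0.200075 = 0.128048
Normaliser: 0.071637 + 0.0211362 + 0.128048 = 0.220821
So the posterior for Group II is 0.0211362 / 0.220821 ≈ 0.0957.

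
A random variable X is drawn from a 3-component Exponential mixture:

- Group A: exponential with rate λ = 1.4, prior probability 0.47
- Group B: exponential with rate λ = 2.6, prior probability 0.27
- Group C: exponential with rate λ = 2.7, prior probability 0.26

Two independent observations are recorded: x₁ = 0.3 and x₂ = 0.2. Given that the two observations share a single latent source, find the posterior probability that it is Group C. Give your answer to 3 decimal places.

0.340

P(component k | x) = w_k·f_k(x) / marginal(x), where marginal(x) = Σ_j w_j·f_j(x).
Since both observations come from the same component, the likelihood for component k is f_k(x₁)·f_k(x₂).
  f_A = [0.919866] × [1.0581] = 0.973307
  f_B = [1.19186] × [1.54575] = 1.84231
  f_C = [1.20112] × [1.57342] = 1.88986
Multiply by the mixture weights:
  w_A·f_A = 0.47 × 0.973307 = 0.457454
  w_B·f_B = 0.27 × 1.84231 = 0.497425
  w_C·f_C = 0.26 × 1.88986 = 0.491364
Normaliser: 0.457454 + 0.497425 + 0.491364 = 1.44624
P(Group C | x₁, x₂) = 0.491364 / 1.44624 ≈ 0.340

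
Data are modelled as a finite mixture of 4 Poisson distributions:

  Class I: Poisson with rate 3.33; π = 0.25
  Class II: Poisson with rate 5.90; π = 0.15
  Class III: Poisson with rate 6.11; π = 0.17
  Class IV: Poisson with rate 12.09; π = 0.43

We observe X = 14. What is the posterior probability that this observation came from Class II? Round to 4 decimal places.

By Bayes' theorem, P(k | x) = P(Z=k) f_k(x) / Σ_j P(Z=j) f_j(x).
Component likelihoods at x = 14:
  p_I = 8.46468e-06
  p_II = 0.00194618
  p_III = 0.00257412
  p_IV = 0.0918205
Unnormalised posteriors:
  P(Z=I)·p_I = 0.25 × 8.46468e-06 = 2.11617e-06
  P(Z=II)·p_II = 0.15 × 0.00194618 = 0.000291927
  P(Z=III)·p_III = 0.17 × 0.00257412 = 0.000437601
  P(Z=IV)·p_IV = 0.43 × 0.0918205 = 0.0394828
Denominator: 2.11617e-06 + 0.000291927 + 0.000437601 + 0.0394828 = 0.0402145
So the posterior for Class II is 0.000291927 / 0.0402145 ≈ 0.0073.

0.0073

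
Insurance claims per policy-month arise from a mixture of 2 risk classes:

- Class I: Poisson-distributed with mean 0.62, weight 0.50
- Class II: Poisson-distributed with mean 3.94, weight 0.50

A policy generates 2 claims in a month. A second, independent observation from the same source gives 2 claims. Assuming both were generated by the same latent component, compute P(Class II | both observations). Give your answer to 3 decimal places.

Apply Bayes' rule: the posterior for each component is proportional to its prior times its likelihood at x.
Since both observations come from the same component, the likelihood for component k is f_k(x₁)·f_k(x₂).
  L_I = [e^(−0.62)·0.62^2/2! = 0.103393] × [0.103393] = 0.0106901
  L_II = [e^(−3.94)·3.94^2/2! = 0.150953] × [0.150953] = 0.0227869
Prior × likelihood for each component:
  P(Z=I)·L_I = 0.50 × 0.0106901 = 0.00534505
  P(Z=II)·L_II = 0.50 × 0.0227869 = 0.0113934
Marginal: 0.00534505 + 0.0113934 = 0.0167385
P(Class II | x₁, x₂) ≈ 0.681

0.681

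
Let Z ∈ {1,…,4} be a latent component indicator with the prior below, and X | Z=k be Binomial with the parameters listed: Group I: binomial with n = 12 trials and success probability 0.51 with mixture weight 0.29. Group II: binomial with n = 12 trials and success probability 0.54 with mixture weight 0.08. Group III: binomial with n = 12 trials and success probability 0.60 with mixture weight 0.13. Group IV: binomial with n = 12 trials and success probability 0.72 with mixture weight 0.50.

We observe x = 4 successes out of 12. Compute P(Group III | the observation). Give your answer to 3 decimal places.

0.116

The responsibility of component k is w_k f_k(x) divided by Σ_j w_j f_j(x).
Component likelihoods at x = 4 successes out of 12:
  p_I = 0.11129
  p_II = 0.0843807
  p_III = 0.0420427
  p_IV = 0.00502573
Prior × likelihood for each component:
  w_I·p_I = 0.29 × 0.11129 = 0.032274
  w_II·p_II = 0.08 × 0.0843807 = 0.00675045
  w_III·p_III = 0.13 × 0.0420427 = 0.00546555
  w_IV·p_IV = 0.50 × 0.00502573 = 0.00251287
Denominator: 0.032274 + 0.00675045 + 0.00546555 + 0.00251287 = 0.0470028
P(Group III | x) ≈ 0.116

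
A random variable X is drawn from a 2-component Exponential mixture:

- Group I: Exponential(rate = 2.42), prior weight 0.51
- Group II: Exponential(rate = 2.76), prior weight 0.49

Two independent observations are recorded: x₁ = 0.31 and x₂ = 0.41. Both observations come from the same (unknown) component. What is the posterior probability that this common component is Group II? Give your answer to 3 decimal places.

0.495

By Bayes' theorem, P(k | x) = π_k f_k(x) / Σ_j π_j f_j(x).
Since both observations come from the same component, the likelihood for component k is f_k(x₁)·f_k(x₂).
  p_I = [1.1429] × [0.897239] = 1.02545
  p_II = [1.17308] × [0.890146] = 1.04421
Unnormalised posteriors:
  π_I·p_I = 0.51 × 1.02545 = 0.522981
  π_II·p_II = 0.49 × 1.04421 = 0.511663
Evidence: 0.522981 + 0.511663 = 1.03464
Responsibility of Group II: 0.511663 / 1.03464 ≈ 0.495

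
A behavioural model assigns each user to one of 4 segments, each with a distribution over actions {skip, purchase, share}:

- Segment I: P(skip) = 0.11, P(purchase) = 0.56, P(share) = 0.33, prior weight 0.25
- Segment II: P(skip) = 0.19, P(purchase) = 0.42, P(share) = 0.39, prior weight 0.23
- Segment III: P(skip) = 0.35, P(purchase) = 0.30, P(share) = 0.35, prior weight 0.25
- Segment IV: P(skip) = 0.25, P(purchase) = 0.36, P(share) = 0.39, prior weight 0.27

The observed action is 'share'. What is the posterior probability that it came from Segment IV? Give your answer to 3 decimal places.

0.288

Apply Bayes' rule: the posterior for each component is proportional to its prior times its likelihood at x.
Evaluate each component's likelihood at the observed value:
  L_I = P(share | comp) = 0.33
  L_II = P(share | comp) = 0.39
  L_III = P(share | comp) = 0.35
  L_IV = P(share | comp) = 0.39
Unnormalised posteriors:
  π_I·L_I = 0.25 × 0.33 = 0.0825
  π_II·L_II = 0.23 × 0.39 = 0.0897
  π_III·L_III = 0.25 × 0.35 = 0.0875
  π_IV·L_IV = 0.27 × 0.39 = 0.1053
Denominator: 0.0825 + 0.0897 + 0.0875 + 0.1053 = 0.365
P(Segment IV | x) ≈ 0.288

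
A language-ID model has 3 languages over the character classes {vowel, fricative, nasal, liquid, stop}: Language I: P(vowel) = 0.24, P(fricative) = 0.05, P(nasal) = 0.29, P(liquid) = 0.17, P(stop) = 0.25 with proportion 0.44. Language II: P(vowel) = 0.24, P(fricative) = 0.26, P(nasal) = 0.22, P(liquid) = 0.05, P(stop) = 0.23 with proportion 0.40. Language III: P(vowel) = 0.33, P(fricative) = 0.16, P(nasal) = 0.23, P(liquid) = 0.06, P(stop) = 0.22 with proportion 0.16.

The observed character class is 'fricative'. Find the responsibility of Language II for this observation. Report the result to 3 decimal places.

Posterior ∝ prior × likelihood, so P(k | x) ∝ π_k f_k(x); normalise over all components.
Categorical probabilities:
  f_I = 0.05
  f_II = 0.26
  f_III = 0.16
Unnormalised posteriors:
  π_I·f_I = 0.44 × 0.05 = 0.022
  π_II·f_II = 0.40 × 0.26 = 0.104
  π_III·f_III = 0.16 × 0.16 = 0.0256
Sum: 0.022 + 0.104 + 0.0256 = 0.1516
So the posterior for Language II is 0.104 / 0.1516 ≈ 0.686.

0.686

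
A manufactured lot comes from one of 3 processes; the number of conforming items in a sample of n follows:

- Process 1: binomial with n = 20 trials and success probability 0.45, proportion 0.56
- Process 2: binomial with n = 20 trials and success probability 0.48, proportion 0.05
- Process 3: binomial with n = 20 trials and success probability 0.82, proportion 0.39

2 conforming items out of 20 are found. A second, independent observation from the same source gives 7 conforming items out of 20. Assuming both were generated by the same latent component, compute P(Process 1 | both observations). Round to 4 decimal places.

0.9727

By Bayes' theorem, P(k | x) = P(Z=k) f_k(x) / Σ_j P(Z=j) f_j(x).
Since both observations come from the same component, the likelihood for component k is f_k(x₁)·f_k(x₂).
  p_1 = [0.000816032] × [0.122072] = 9.96147e-05
  p_2 = [0.000338296] × [0.0925009] = 3.12926e-05
  p_3 = [5.02674e-12] × [4.02396e-06] = 2.02274e-17
Weight by the priors:
  P(Z=1)·p_1 = 0.56 × 9.96147e-05 = 5.57842e-05
  P(Z=2)·p_2 = 0.05 × 3.12926e-05 = 1.56463e-06
  P(Z=3)·p_3 = 0.39 × 2.02274e-17 = 7.88868e-18
Evidence: 5.57842e-05 + 1.56463e-06 + 7.88868e-18 = 5.73489e-05
So the posterior for Process 1 is 5.57842e-05 / 5.73489e-05 ≈ 0.9727.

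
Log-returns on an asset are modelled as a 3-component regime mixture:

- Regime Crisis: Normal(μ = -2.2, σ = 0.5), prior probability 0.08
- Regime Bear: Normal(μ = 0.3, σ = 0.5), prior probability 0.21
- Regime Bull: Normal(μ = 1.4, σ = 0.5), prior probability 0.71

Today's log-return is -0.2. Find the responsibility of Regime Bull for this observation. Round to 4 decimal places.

By Bayes' theorem, P(k | x) = π_k f_k(x) / Σ_j π_j f_j(x).
Component likelihoods at x = -0.2:
  f_Crisis = 0.00026766
  f_Bear = 0.483941
  f_Bull = 0.00476818
Weight by the priors:
  π_Crisis·f_Crisis = 0.08 × 0.00026766 = 2.14128e-05
  π_Bear·f_Bear = 0.21 × 0.483941 = 0.101628
  π_Bull·f_Bull = 0.71 × 0.00476818 = 0.00338541
Evidence: 2.14128e-05 + 0.101628 + 0.00338541 = 0.105035
So the posterior for Regime Bull is 0.00338541 / 0.105035 ≈ 0.0322.

0.0322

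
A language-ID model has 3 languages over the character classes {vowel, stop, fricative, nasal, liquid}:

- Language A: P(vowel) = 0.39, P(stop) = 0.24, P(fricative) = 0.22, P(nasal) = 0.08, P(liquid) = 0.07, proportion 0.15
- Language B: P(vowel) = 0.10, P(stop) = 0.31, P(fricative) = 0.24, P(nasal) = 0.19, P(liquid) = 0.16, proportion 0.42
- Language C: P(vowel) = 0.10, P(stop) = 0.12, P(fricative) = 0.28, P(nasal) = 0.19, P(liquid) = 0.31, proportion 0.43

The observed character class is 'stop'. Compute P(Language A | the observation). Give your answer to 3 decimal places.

0.165

Apply Bayes' rule: the posterior for each component is proportional to its prior times its likelihood at x.
Component likelihoods at x = 'stop':
  p_A = P(stop | comp) = 0.24
  p_B = P(stop | comp) = 0.31
  p_C = P(stop | comp) = 0.12
Unnormalised posteriors:
  π_A·p_A = 0.15 × 0.24 = 0.036
  π_B·p_B = 0.42 × 0.31 = 0.1302
  π_C·p_C = 0.43 × 0.12 = 0.0516
Denominator: 0.036 + 0.1302 + 0.0516 = 0.2178
P(Language A | the observation) ≈ 0.165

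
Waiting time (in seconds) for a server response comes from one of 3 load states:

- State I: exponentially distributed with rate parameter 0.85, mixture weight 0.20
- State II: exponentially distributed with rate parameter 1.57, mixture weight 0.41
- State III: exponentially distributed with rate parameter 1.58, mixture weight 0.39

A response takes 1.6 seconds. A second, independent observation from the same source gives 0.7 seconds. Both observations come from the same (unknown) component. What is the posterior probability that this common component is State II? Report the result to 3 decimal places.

0.372

By Bayes' theorem, P(k | x) = P(Z=k) f_k(x) / Σ_j P(Z=j) f_j(x).
Since both observations come from the same component, the likelihood for component k is f_k(x₁)·f_k(x₂).
  f_I = [0.85·e^(−0.85·1.6) = 0.85·e^(−1.3600) = 0.218162] × [0.468828] = 0.10228
  f_II = [1.57·e^(−1.57·1.6) = 1.57·e^(−2.5120) = 0.127336] × [0.52313] = 0.0666135
  f_III = [1.58·e^(−1.58·1.6) = 1.58·e^(−2.5280) = 0.126113] × [0.52279] = 0.0659308
Prior × likelihood for each component:
  P(Z=I)·f_I = 0.20 × 0.10228 = 0.0204561
  P(Z=II)·f_II = 0.41 × 0.0666135 = 0.0273115
  P(Z=III)·f_III = 0.39 × 0.0659308 = 0.025713
Marginal: 0.0204561 + 0.0273115 + 0.025713 = 0.0734806
Responsibility of State II: 0.0273115 / 0.0734806 ≈ 0.372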